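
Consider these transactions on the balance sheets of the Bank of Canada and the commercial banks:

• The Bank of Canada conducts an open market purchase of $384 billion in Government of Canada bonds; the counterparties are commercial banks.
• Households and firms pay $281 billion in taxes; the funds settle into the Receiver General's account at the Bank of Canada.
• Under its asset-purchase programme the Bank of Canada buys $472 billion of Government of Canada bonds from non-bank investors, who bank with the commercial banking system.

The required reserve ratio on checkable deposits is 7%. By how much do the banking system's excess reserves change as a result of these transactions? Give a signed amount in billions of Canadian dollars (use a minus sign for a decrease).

OMO purchase (from banks) $384 billion: reserves +$384B, deposits 0.
Government account inflow $281 billion: reserves −$281B, deposits −$281B.
Asset purchase (from non-banks) $472 billion: reserves +$472B, deposits +$472B.
Totals: Δreserves = +$575B, Δdeposits = +$191B.
Δrequired reserves = 7% × +$191B = +$13.37B.
Δexcess reserves = Δreserves − Δrequired = +$575B − (+$13.37B) = +$561.63 billion.

+$561.63 billion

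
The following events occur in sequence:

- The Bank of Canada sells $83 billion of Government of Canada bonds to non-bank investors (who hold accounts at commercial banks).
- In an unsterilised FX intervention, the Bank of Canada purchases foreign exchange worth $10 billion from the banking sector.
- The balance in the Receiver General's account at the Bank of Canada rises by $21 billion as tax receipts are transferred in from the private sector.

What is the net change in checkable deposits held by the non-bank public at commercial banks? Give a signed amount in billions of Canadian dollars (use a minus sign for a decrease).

-$104 billion

Asset sale (to non-banks) $83 billion: non-bank counterparties' bank balances fall → −$83B.
FX purchase $10 billion: the counterparty is a bank, so public deposits are unchanged → 0.
Government account inflow $21 billion: non-bank counterparties' bank balances fall → −$21B.
Net: −83 + 0 − 21 = -$104 billion.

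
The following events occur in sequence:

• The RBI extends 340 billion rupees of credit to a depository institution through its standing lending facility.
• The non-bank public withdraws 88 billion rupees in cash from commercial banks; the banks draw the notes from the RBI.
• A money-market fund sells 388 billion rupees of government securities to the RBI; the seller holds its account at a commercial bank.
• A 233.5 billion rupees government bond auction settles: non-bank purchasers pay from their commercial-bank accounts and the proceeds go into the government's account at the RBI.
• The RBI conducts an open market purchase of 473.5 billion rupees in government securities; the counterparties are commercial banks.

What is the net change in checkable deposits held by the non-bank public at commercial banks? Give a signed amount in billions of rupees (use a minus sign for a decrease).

+66.5 billion

Discount-window loan 340 billion rupees: the counterparty is a bank, so public deposits are unchanged → 0.
Currency withdrawal 88 billion rupees: non-bank counterparties' bank balances fall → −88B.
Asset purchase (from non-banks) 388 billion rupees: non-bank counterparties' bank balances rise → +388B.
Government account inflow 233.5 billion rupees: non-bank counterparties' bank balances fall → −233.5B.
OMO purchase (from banks) 473.5 billion rupees: the counterparty is a bank, so public deposits are unchanged → 0.
Net: 0 − 88 + 388 − 233.5 + 0 = +66.5 billion.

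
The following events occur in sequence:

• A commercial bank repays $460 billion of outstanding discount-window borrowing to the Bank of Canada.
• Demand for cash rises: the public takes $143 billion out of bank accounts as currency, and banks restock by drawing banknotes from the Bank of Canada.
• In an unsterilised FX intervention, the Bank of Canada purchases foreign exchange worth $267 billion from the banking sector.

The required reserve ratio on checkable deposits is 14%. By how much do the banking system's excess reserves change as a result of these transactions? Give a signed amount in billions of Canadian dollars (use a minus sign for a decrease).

-$315.98 billion

Discount-window repayment $460 billion: reserves −$460B, deposits 0.
Currency withdrawal $143 billion: reserves −$143B, deposits −$143B.
FX purchase $267 billion: reserves +$267B, deposits 0.
Totals: Δreserves = −$336B, Δdeposits = −$143B.
Δrequired reserves = 14% × −$143B = −$20.02B.
Δexcess reserves = Δreserves − Δrequired = −$336B − (−$20.02B) = -$315.98 billion.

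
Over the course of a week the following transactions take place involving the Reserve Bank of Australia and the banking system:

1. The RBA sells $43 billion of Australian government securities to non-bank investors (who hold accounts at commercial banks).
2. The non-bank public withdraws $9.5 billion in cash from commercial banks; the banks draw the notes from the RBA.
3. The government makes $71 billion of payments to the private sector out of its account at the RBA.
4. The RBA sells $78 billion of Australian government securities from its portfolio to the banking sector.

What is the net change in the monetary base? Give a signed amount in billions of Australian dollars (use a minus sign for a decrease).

-$50 billion

RBA balance sheet:
  Assets:      Securities −$121B
  Liabilities: Bank reserves −$59.5B, Currency in circulation +$9.5B, Government deposits −$71B
Monetary base = currency + reserves: +$9.5B + (−$59.5B) = -$50 billion.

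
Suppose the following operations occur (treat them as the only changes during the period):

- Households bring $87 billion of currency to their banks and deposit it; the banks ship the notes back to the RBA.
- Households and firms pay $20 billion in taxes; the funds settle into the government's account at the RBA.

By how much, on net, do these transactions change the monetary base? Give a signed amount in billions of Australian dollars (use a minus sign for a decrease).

RBA balance sheet:
  Assets:      no change
  Liabilities: Bank reserves +$67B, Currency in circulation −$87B, Government deposits +$20B
Monetary base = currency + reserves: −$87B + (+$67B) = -$20 billion.

-$20 billion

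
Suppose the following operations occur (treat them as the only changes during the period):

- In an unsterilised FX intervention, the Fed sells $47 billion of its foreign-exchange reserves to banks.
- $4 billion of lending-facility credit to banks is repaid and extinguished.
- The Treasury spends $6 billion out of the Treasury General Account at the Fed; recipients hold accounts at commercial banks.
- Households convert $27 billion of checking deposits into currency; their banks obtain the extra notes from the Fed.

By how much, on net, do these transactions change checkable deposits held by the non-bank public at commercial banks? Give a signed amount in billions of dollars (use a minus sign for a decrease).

-$21 billion

FX sale $47 billion: the counterparty is a bank, so public deposits are unchanged → 0.
Discount-window repayment $4 billion: the counterparty is a bank, so public deposits are unchanged → 0.
Government spending $6 billion: non-bank counterparties' bank balances rise → +$6B.
Currency withdrawal $27 billion: non-bank counterparties' bank balances fall → −$27B.
Net: 0 + 0 + 6 − 27 = -$21 billion.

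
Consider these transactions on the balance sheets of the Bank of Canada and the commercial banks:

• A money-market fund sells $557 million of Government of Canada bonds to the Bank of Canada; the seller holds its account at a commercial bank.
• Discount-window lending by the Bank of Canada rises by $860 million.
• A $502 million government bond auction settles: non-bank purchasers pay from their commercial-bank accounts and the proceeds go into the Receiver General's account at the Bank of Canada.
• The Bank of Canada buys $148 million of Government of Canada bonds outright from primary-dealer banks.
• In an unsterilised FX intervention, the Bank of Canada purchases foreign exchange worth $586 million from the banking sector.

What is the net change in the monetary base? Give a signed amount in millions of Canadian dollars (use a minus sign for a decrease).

+$1649 million

Asset purchase (from non-banks) $557 million: Bank of Canada balance sheet expands → +$557M.
Discount-window loan $860 million: Bank of Canada balance sheet expands → +$860M.
Government account inflow $502 million: reserves shift to a non-base liability → −$502M.
OMO purchase (from banks) $148 million: Bank of Canada balance sheet expands → +$148M.
FX purchase $586 million: Bank of Canada balance sheet expands → +$586M.
Net: 557 + 860 − 502 + 148 + 586 = +$1649 million.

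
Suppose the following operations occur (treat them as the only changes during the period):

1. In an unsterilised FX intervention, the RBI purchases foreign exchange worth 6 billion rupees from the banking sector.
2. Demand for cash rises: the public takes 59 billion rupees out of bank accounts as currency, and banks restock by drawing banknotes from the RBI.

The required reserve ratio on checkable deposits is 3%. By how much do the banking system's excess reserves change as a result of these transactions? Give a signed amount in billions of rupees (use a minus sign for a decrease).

-51.23 billion

FX purchase 6 billion rupees: reserves +6B, deposits 0.
Currency withdrawal 59 billion rupees: reserves −59B, deposits −59B.
Totals: Δreserves = −53B, Δdeposits = −59B.
Δrequired reserves = 3% × −59B = −1.77B.
Δexcess reserves = Δreserves − Δrequired = −53B − (−1.77B) = -51.23 billion.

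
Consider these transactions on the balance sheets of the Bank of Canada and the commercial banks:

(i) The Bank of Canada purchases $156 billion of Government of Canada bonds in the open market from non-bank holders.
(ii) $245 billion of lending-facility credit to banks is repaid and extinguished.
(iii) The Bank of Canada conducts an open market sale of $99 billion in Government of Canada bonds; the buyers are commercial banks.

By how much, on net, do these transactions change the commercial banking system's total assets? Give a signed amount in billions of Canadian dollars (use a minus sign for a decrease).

Asset purchase (from non-banks) $156 billion: bank balance sheets expand → +$156B.
Discount-window repayment $245 billion: bank balance sheets shrink → −$245B.
OMO sale (to banks) $99 billion: just an asset swap on bank balance sheets → 0.
Net: 156 − 245 + 0 = -$89 billion.

-$89 billion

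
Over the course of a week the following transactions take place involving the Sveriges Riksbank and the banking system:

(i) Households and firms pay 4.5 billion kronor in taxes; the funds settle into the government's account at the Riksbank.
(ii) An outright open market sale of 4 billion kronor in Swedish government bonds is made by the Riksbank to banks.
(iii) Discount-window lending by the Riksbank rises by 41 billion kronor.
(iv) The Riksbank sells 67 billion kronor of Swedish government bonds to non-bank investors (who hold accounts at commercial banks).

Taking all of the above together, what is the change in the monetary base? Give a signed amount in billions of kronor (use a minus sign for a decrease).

-34.5 billion

Government account inflow 4.5 billion kronor: reserves shift to a non-base liability → −4.5B.
OMO sale (to banks) 4 billion kronor: Riksbank balance sheet contracts → −4B.
Discount-window loan 41 billion kronor: Riksbank balance sheet expands → +41B.
Asset sale (to non-banks) 67 billion kronor: Riksbank balance sheet contracts → −67B.
Net: −4.5 − 4 + 41 − 67 = -34.5 billion.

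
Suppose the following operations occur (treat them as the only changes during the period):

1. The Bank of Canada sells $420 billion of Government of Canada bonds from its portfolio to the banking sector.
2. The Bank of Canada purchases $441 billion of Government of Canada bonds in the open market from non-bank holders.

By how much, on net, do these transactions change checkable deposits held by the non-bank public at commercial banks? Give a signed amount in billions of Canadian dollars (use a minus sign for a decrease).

OMO sale (to banks) $420 billion: the counterparty is a bank, so public deposits are unchanged → 0.
Asset purchase (from non-banks) $441 billion: non-bank counterparties' bank balances rise → +$441B.
Net: 0 + 441 = +$441 billion.

+$441 billion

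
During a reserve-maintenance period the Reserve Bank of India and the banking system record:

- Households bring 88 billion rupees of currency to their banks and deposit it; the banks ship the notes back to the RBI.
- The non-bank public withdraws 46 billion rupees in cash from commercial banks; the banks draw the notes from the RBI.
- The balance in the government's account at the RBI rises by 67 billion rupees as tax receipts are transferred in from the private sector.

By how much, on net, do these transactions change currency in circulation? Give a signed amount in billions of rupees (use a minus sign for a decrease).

Currency deposit 88 billion rupees: notes return to the central bank → −88B.
Currency withdrawal 46 billion rupees: notes leave the central bank → +46B.
Government account inflow 67 billion rupees: no currency enters or leaves circulation → 0.
Net: −88 + 46 + 0 = -42 billion.

-42 billion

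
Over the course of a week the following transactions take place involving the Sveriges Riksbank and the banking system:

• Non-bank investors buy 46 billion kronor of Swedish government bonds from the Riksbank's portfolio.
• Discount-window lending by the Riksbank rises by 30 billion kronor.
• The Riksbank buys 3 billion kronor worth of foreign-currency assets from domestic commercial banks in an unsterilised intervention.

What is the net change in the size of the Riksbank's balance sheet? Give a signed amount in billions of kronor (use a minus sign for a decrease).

-13 billion

Asset sale (to non-banks) 46 billion kronor: a Riksbank asset is shed → −46B.
Discount-window loan 30 billion kronor: a Riksbank asset is acquired → +30B.
FX purchase 3 billion kronor: a Riksbank asset is acquired → +3B.
Net: −46 + 30 + 3 = -13 billion.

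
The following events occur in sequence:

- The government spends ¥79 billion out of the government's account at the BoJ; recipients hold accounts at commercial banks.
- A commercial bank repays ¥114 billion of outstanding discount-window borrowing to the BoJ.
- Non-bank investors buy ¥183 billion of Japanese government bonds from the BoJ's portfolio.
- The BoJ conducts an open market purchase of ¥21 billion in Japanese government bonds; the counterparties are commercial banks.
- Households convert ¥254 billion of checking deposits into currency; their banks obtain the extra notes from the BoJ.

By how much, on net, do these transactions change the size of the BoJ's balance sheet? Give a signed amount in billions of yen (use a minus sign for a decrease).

BoJ balance sheet:
  Assets:      Securities −¥162B, Loans to banks −¥114B
  Liabilities: Bank reserves −¥451B, Currency in circulation +¥254B, Government deposits −¥79B
Commercial banking system:
  Assets:      Reserves at CB −¥451B, Securities −¥21B
  Liabilities: Checkable deposits −¥358B, Borrowings from CB −¥114B
Change in total BoJ assets = -¥276 billion.

-¥276 billion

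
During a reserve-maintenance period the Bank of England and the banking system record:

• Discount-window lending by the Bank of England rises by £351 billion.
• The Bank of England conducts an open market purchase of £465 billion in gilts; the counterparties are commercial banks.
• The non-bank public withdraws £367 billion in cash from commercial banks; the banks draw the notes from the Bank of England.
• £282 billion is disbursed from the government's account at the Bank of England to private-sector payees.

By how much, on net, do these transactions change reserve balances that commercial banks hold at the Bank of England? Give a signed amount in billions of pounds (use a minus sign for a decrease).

Bank of England balance sheet:
  Assets:      Securities +£465B, Loans to banks +£351B
  Liabilities: Bank reserves +£731B, Currency in circulation +£367B, Government deposits −£282B
So the change in reserve balances that commercial banks hold at the Bank of England is +£731 billion.

+£731 billion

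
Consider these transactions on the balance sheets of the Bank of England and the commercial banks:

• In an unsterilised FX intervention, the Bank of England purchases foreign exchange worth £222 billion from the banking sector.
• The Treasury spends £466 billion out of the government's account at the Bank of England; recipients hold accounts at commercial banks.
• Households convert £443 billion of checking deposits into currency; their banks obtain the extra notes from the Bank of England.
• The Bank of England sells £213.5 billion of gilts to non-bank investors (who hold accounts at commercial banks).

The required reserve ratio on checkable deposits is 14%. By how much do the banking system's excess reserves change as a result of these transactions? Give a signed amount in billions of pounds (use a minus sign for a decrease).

+£58.17 billion

FX purchase £222 billion: reserves +£222B, deposits 0.
Government spending £466 billion: reserves +£466B, deposits +£466B.
Currency withdrawal £443 billion: reserves −£443B, deposits −£443B.
Asset sale (to non-banks) £213.5 billion: reserves −£213.5B, deposits −£213.5B.
Totals: Δreserves = +£31.5B, Δdeposits = −£190.5B.
Δrequired reserves = 14% × −£190.5B = −£26.67B.
Δexcess reserves = Δreserves − Δrequired = +£31.5B − (−£26.67B) = +£58.17 billion.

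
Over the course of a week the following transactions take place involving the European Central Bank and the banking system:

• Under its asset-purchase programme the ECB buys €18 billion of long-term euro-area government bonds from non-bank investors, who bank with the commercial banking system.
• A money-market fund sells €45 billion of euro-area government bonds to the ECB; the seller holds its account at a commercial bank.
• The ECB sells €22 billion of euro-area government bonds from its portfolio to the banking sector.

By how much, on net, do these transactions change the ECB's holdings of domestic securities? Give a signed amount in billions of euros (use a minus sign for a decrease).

ECB balance sheet:
  Assets:      Securities +€41B
  Liabilities: Bank reserves +€41B
Commercial banking system:
  Assets:      Reserves at CB +€41B, Securities +€22B
  Liabilities: Checkable deposits +€63B
So the change in the ECB's holdings of domestic securities is +€41 billion.

+€41 billion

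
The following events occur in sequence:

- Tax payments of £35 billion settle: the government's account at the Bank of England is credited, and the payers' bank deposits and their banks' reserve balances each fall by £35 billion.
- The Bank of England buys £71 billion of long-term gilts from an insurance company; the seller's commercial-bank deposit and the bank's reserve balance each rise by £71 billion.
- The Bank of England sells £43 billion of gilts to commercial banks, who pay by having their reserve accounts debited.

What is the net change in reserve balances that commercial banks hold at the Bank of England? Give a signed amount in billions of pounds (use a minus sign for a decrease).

-£7 billion

Government account inflow £35 billion: funds move from bank reserves into the government account → −£35B.
Asset purchase (from non-banks) £71 billion: the Bank of England pays by crediting reserve accounts → +£71B.
OMO sale (to banks) £43 billion: the buying banks pay out of their reserve balances → −£43B.
Net: −35 + 71 − 43 = -£7 billion.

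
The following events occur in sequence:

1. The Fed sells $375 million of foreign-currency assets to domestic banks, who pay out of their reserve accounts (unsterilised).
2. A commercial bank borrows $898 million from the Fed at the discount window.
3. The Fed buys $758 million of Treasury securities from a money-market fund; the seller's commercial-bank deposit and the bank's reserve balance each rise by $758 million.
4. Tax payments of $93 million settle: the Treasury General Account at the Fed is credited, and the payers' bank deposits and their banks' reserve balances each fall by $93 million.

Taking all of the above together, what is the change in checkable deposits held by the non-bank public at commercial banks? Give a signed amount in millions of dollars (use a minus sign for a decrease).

FX sale $375 million: the counterparty is a bank, so public deposits are unchanged → 0.
Discount-window loan $898 million: the counterparty is a bank, so public deposits are unchanged → 0.
Asset purchase (from non-banks) $758 million: non-bank counterparties' bank balances rise → +$758M.
Government account inflow $93 million: non-bank counterparties' bank balances fall → −$93M.
Net: 0 + 0 + 758 − 93 = +$665 million.

+$665 million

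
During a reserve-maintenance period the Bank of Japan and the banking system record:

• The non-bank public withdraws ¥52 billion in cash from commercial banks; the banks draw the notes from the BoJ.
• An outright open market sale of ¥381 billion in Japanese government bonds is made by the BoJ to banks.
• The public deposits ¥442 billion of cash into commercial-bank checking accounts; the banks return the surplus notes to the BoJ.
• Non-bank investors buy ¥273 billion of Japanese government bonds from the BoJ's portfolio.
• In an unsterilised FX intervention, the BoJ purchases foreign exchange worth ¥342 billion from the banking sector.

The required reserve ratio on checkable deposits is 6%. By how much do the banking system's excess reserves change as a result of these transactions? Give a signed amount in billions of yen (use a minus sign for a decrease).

+¥70.98 billion

Currency withdrawal ¥52 billion: reserves −¥52B, deposits −¥52B.
OMO sale (to banks) ¥381 billion: reserves −¥381B, deposits 0.
Currency deposit ¥442 billion: reserves +¥442B, deposits +¥442B.
Asset sale (to non-banks) ¥273 billion: reserves −¥273B, deposits −¥273B.
FX purchase ¥342 billion: reserves +¥342B, deposits 0.
Totals: Δreserves = +¥78B, Δdeposits = +¥117B.
Δrequired reserves = 6% × +¥117B = +¥7.02B.
Δexcess reserves = Δreserves − Δrequired = +¥78B − (+¥7.02B) = +¥70.98 billion.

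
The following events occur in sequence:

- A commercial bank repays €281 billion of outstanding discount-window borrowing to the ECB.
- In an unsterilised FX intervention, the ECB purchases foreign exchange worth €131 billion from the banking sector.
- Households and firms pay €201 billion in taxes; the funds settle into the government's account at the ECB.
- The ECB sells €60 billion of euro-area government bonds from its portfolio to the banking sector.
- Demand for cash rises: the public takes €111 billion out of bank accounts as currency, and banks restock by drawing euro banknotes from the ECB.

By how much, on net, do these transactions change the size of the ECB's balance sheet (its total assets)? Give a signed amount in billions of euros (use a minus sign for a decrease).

-€210 billion

ECB balance sheet:
  Assets:      Securities −€60B, Loans to banks −€281B, Foreign assets +€131B
  Liabilities: Bank reserves −€522B, Currency in circulation +€111B, Government deposits +€201B
Commercial banking system:
  Assets:      Reserves at CB −€522B, Securities +€60B, Foreign assets −€131B
  Liabilities: Checkable deposits −€312B, Borrowings from CB −€281B
Change in total ECB assets = -€210 billion.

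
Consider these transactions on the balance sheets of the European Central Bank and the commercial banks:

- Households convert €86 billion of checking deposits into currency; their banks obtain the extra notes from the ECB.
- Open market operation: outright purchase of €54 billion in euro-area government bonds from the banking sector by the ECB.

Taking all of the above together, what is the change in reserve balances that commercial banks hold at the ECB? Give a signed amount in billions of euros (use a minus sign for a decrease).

-€32 billion

ECB balance sheet:
  Assets:      Securities +€54B
  Liabilities: Bank reserves −€32B, Currency in circulation +€86B
Commercial banking system:
  Assets:      Reserves at CB −€32B, Securities −€54B
  Liabilities: Checkable deposits −€86B
So the change in reserve balances that commercial banks hold at the ECB is -€32 billion.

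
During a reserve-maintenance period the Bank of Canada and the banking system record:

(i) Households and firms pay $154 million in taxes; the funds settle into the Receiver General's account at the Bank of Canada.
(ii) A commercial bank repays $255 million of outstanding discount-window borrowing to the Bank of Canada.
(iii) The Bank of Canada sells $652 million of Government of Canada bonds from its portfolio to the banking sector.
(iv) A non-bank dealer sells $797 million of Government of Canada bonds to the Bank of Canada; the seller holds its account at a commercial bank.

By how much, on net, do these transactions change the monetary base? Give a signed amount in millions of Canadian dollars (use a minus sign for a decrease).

Government account inflow $154 million: reserves shift to a non-base liability → −$154M.
Discount-window repayment $255 million: Bank of Canada balance sheet contracts → −$255M.
OMO sale (to banks) $652 million: Bank of Canada balance sheet contracts → −$652M.
Asset purchase (from non-banks) $797 million: Bank of Canada balance sheet expands → +$797M.
Net: −154 − 255 − 652 + 797 = -$264 million.

-$264 million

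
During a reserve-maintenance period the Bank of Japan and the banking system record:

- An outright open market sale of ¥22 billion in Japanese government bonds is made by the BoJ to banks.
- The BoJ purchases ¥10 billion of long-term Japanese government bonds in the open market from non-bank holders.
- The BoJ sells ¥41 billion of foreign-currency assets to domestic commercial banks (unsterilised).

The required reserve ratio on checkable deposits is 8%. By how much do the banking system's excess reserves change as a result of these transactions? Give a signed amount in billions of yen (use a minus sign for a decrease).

OMO sale (to banks) ¥22 billion: reserves −¥22B, deposits 0.
Asset purchase (from non-banks) ¥10 billion: reserves +¥10B, deposits +¥10B.
FX sale ¥41 billion: reserves −¥41B, deposits 0.
Totals: Δreserves = −¥53B, Δdeposits = +¥10B.
Δrequired reserves = 8% × +¥10B = +¥0.8B.
Δexcess reserves = Δreserves − Δrequired = −¥53B − (+¥0.8B) = -¥53.8 billion.

-¥53.8 billion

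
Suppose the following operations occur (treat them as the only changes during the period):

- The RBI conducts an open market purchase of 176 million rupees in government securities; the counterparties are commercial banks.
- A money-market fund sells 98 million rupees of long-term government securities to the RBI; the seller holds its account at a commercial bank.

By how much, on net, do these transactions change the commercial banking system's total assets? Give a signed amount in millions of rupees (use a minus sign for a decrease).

OMO purchase (from banks) 176 million rupees: just an asset swap on bank balance sheets → 0.
Asset purchase (from non-banks) 98 million rupees: bank balance sheets expand → +98M.
Net: 0 + 98 = +98 million.

+98 million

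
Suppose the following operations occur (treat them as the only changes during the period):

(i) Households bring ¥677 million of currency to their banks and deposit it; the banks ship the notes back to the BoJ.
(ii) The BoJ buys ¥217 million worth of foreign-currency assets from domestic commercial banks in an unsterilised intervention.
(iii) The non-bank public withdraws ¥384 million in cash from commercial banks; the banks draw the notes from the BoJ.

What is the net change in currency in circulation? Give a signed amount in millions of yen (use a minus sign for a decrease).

-¥293 million

BoJ balance sheet:
  Assets:      Foreign assets +¥217M
  Liabilities: Bank reserves +¥510M, Currency in circulation −¥293M
So the change in currency in circulation is -¥293 million.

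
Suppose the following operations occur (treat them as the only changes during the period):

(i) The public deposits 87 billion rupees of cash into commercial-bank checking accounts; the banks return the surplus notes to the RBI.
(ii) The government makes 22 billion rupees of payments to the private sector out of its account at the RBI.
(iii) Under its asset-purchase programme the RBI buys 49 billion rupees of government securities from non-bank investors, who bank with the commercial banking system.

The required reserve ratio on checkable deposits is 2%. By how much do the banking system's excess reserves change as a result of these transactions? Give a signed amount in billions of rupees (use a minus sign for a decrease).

Currency deposit 87 billion rupees: reserves +87B, deposits +87B.
Government spending 22 billion rupees: reserves +22B, deposits +22B.
Asset purchase (from non-banks) 49 billion rupees: reserves +49B, deposits +49B.
Totals: Δreserves = +158B, Δdeposits = +158B.
Δrequired reserves = 2% × +158B = +3.16B.
Δexcess reserves = Δreserves − Δrequired = +158B − (+3.16B) = +154.84 billion.

+154.84 billion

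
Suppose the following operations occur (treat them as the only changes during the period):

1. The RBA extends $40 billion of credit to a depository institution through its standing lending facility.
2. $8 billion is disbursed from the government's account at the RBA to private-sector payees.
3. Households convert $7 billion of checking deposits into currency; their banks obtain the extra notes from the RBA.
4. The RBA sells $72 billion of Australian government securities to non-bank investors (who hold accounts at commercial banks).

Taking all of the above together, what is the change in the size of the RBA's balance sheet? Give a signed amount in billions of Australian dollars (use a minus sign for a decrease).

RBA balance sheet:
  Assets:      Securities −$72B, Loans to banks +$40B
  Liabilities: Bank reserves −$31B, Currency in circulation +$7B, Government deposits −$8B
Change in total RBA assets = -$32 billion.

-$32 billion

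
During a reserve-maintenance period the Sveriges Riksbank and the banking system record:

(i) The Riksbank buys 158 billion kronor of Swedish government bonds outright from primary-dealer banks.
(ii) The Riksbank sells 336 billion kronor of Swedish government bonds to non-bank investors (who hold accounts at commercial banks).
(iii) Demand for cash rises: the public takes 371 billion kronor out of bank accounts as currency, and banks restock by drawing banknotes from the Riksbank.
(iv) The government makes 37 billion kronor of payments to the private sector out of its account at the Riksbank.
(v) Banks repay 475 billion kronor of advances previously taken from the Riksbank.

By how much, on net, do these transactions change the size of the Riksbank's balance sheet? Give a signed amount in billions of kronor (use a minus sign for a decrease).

-653 billion

OMO purchase (from banks) 158 billion kronor: a Riksbank asset is acquired → +158B.
Asset sale (to non-banks) 336 billion kronor: a Riksbank asset is shed → −336B.
Currency withdrawal 371 billion kronor: only the composition of liabilities changes → 0.
Government spending 37 billion kronor: only the composition of liabilities changes → 0.
Discount-window repayment 475 billion kronor: a Riksbank asset is shed → −475B.
Net: 158 − 336 + 0 + 0 − 475 = -653 billion.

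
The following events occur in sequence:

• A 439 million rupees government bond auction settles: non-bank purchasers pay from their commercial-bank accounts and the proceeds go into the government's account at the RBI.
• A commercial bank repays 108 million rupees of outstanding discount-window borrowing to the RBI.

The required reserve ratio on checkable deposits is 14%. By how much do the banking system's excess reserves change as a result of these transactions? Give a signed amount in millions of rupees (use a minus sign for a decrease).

-485.54 million

Government account inflow 439 million rupees: reserves −439M, deposits −439M.
Discount-window repayment 108 million rupees: reserves −108M, deposits 0.
Totals: Δreserves = −547M, Δdeposits = −439M.
Δrequired reserves = 14% × −439M = −61.46M.
Δexcess reserves = Δreserves − Δrequired = −547M − (−61.46M) = -485.54 million.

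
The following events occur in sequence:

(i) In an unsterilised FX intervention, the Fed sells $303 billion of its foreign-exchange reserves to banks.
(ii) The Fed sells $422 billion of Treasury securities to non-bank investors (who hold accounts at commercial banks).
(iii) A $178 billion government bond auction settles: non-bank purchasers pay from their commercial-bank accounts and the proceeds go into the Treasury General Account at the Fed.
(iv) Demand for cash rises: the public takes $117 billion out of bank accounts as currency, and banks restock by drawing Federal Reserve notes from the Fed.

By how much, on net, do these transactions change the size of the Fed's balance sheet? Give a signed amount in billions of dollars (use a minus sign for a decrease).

Fed balance sheet:
  Assets:      Securities −$422B, Foreign assets −$303B
  Liabilities: Bank reserves −$1020B, Currency in circulation +$117B, Government deposits +$178B
Commercial banking system:
  Assets:      Reserves at CB −$1020B, Foreign assets +$303B
  Liabilities: Checkable deposits −$717B
Change in total Fed assets = -$725 billion.

-$725 billion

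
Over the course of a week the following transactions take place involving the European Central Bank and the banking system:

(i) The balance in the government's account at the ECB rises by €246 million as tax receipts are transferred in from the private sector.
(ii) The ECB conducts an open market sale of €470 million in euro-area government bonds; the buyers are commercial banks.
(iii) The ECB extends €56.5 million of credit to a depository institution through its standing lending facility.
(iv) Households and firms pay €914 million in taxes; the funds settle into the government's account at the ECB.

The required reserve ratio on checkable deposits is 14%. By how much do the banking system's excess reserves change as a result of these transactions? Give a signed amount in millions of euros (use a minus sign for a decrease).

-€1411.1 million

Government account inflow €246 million: reserves −€246M, deposits −€246M.
OMO sale (to banks) €470 million: reserves −€470M, deposits 0.
Discount-window loan €56.5 million: reserves +€56.5M, deposits 0.
Government account inflow €914 million: reserves −€914M, deposits −€914M.
Totals: Δreserves = −€1573.5M, Δdeposits = −€1160M.
Δrequired reserves = 14% × −€1160M = −€162.4M.
Δexcess reserves = Δreserves − Δrequired = −€1573.5M − (−€162.4M) = -€1411.1 million.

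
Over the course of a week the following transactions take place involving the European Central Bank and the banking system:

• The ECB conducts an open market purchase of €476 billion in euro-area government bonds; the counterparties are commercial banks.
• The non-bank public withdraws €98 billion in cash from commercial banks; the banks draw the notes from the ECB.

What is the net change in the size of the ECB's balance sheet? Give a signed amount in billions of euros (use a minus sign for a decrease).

ECB balance sheet:
  Assets:      Securities +€476B
  Liabilities: Bank reserves +€378B, Currency in circulation +€98B
Change in total ECB assets = +€476 billion.

+€476 billion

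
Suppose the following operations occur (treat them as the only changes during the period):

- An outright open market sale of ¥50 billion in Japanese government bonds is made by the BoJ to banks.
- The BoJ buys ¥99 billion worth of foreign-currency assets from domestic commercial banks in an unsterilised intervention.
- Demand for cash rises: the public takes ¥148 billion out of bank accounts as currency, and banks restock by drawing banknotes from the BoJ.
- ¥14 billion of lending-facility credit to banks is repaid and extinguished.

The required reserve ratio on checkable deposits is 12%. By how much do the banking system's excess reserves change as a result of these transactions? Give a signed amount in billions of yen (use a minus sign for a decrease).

OMO sale (to banks) ¥50 billion: reserves −¥50B, deposits 0.
FX purchase ¥99 billion: reserves +¥99B, deposits 0.
Currency withdrawal ¥148 billion: reserves −¥148B, deposits −¥148B.
Discount-window repayment ¥14 billion: reserves −¥14B, deposits 0.
Totals: Δreserves = −¥113B, Δdeposits = −¥148B.
Δrequired reserves = 12% × −¥148B = −¥17.76B.
Δexcess reserves = Δreserves − Δrequired = −¥113B − (−¥17.76B) = -¥95.24 billion.

-¥95.24 billion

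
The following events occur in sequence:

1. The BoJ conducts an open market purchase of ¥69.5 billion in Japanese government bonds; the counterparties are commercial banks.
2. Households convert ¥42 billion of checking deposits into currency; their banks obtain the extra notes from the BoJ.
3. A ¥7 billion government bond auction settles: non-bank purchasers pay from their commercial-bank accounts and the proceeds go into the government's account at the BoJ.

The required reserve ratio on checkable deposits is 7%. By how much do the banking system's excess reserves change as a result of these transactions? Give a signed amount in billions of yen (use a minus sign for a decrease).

+¥23.93 billion

OMO purchase (from banks) ¥69.5 billion: reserves +¥69.5B, deposits 0.
Currency withdrawal ¥42 billion: reserves −¥42B, deposits −¥42B.
Government account inflow ¥7 billion: reserves −¥7B, deposits −¥7B.
Totals: Δreserves = +¥20.5B, Δdeposits = −¥49B.
Δrequired reserves = 7% × −¥49B = −¥3.43B.
Δexcess reserves = Δreserves − Δrequired = +¥20.5B − (−¥3.43B) = +¥23.93 billion.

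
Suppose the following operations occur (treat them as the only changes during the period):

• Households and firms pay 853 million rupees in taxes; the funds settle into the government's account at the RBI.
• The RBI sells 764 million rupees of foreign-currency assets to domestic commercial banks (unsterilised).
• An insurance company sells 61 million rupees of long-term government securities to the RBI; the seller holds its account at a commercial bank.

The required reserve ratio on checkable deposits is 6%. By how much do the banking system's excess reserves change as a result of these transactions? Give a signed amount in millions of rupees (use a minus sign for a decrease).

Government account inflow 853 million rupees: reserves −853M, deposits −853M.
FX sale 764 million rupees: reserves −764M, deposits 0.
Asset purchase (from non-banks) 61 million rupees: reserves +61M, deposits +61M.
Totals: Δreserves = −1556M, Δdeposits = −792M.
Δrequired reserves = 6% × −792M = −47.52M.
Δexcess reserves = Δreserves − Δrequired = −1556M − (−47.52M) = -1508.48 million.

-1508.48 million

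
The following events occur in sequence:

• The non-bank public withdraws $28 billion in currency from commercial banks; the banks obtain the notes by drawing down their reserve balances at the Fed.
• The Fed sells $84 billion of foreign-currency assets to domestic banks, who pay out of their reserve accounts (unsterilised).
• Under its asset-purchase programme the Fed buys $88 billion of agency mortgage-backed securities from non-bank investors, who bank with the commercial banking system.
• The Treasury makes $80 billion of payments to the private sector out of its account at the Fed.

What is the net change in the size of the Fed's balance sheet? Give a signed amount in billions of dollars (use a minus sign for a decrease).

+$4 billion

Currency withdrawal $28 billion: only the composition of liabilities changes → 0.
FX sale $84 billion: a Fed asset is shed → −$84B.
Asset purchase (from non-banks) $88 billion: a Fed asset is acquired → +$88B.
Government spending $80 billion: only the composition of liabilities changes → 0.
Net: 0 − 84 + 88 + 0 = +$4 billion.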